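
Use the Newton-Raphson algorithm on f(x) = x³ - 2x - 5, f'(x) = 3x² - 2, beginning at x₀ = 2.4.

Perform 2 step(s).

f(x) = x³ - 2x - 5
f'(x) = 3x² - 2
x₀ = 2.4

Newton-Raphson formula: x_{n+1} = x_n - f(x_n)/f'(x_n)

Iteration 1:
  f(2.400000) = 4.024000
  f'(2.400000) = 15.280000
  x_1 = 2.400000 - 4.024000/15.280000 = 2.136649
Iteration 2:
  f(2.136649) = 0.481082
  f'(2.136649) = 11.695810
  x_2 = 2.136649 - 0.481082/11.695810 = 2.095516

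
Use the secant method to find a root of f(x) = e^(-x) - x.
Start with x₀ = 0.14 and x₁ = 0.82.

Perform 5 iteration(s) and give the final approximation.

f(x) = e^(-x) - x
x₀ = 0.14, x₁ = 0.82

Secant formula: x_{n+1} = x_n - f(x_n)(x_n - x_{n-1})/(f(x_n) - f(x_{n-1}))

Iteration 1:
  f(0.140000) = 0.729358
  f(0.820000) = -0.379568
  x_2 = 0.820000 - (-0.379568)×(0.820000 - 0.140000)/(-0.379568 - 0.729358)
       = 0.587247
Iteration 2:
  f(0.820000) = -0.379568
  f(0.587247) = -0.031391
  x_3 = 0.587247 - (-0.031391)×(0.587247 - 0.820000)/(-0.031391 - (-0.379568))
       = 0.566262
Iteration 3:
  f(0.587247) = -0.031391
  f(0.566262) = 0.001381
  x_4 = 0.566262 - 0.001381×(0.566262 - 0.587247)/(0.001381 - (-0.031391))
       = 0.567146
Iteration 4:
  f(0.566262) = 0.001381
  f(0.567146) = -0.000005
  x_5 = 0.567146 - (-0.000005)×(0.567146 - 0.566262)/(-0.000005 - 0.001381)
       = 0.567143
Iteration 5:
  f(0.567146) = -0.000005
  f(0.567143) = 0.000000
  x_6 = 0.567143 - 0.000000×(0.567143 - 0.567146)/(0.000000 - (-0.000005))
       = 0.567143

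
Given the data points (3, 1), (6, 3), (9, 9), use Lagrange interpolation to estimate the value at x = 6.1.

Lagrange interpolation formula:
P(x) = Σ yᵢ × Lᵢ(x)
where Lᵢ(x) = Π_{j≠i} (x - xⱼ)/(xᵢ - xⱼ)

L_0(6.1) = (6.1 - 6)/(3 - 6) × (6.1 - 9)/(3 - 9) = -0.016111
L_1(6.1) = (6.1 - 3)/(6 - 3) × (6.1 - 9)/(6 - 9) = 0.998889
L_2(6.1) = (6.1 - 3)/(9 - 3) × (6.1 - 6)/(9 - 6) = 0.017222

P(6.1) = 1×L_0(6.1) + 3×L_1(6.1) + 9×L_2(6.1)
P(6.1) = 3.135556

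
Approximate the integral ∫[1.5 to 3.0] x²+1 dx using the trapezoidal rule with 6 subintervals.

f(x) = x²+1
a = 1.5, b = 3.0, n = 6
h = (b - a)/n = 0.250000

Trapezoidal rule: (h/2)[f(x₀) + 2f(x₁) + 2f(x₂) + ... + f(xₙ)]

x_0 = 1.5000, f(x_0) = 3.250000, coefficient = 1
x_1 = 1.7500, f(x_1) = 4.062500, coefficient = 2
x_2 = 2.0000, f(x_2) = 5.000000, coefficient = 2
x_3 = 2.2500, f(x_3) = 6.062500, coefficient = 2
x_4 = 2.5000, f(x_4) = 7.250000, coefficient = 2
x_5 = 2.7500, f(x_5) = 8.562500, coefficient = 2
x_6 = 3.0000, f(x_6) = 10.000000, coefficient = 1

I ≈ (0.250000/2) × 75.125000 = 9.390625
Exact value: 9.375000
Error: 0.015625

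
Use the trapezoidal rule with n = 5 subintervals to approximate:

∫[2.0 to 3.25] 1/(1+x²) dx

f(x) = 1/(1+x²)
a = 2.0, b = 3.25, n = 5
h = (b - a)/n = 0.250000

Trapezoidal rule: (h/2)[f(x₀) + 2f(x₁) + 2f(x₂) + ... + f(xₙ)]

x_0 = 2.0000, f(x_0) = 0.200000, coefficient = 1
x_1 = 2.2500, f(x_1) = 0.164948, coefficient = 2
x_2 = 2.5000, f(x_2) = 0.137931, coefficient = 2
x_3 = 2.7500, f(x_3) = 0.116788, coefficient = 2
x_4 = 3.0000, f(x_4) = 0.100000, coefficient = 2
x_5 = 3.2500, f(x_5) = 0.086486, coefficient = 1

I ≈ (0.250000/2) × 1.325822 = 0.165728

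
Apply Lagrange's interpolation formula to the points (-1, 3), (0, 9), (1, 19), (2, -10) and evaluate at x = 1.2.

Lagrange interpolation formula:
P(x) = Σ yᵢ × Lᵢ(x)
where Lᵢ(x) = Π_{j≠i} (x - xⱼ)/(xᵢ - xⱼ)

L_0(1.2) = (1.2 - 0)/(-1 - 0) × (1.2 - 1)/(-1 - 1) × (1.2 - 2)/(-1 - 2) = 0.032000
L_1(1.2) = (1.2 - (-1))/(0 - (-1)) × (1.2 - 1)/(0 - 1) × (1.2 - 2)/(0 - 2) = -0.176000
L_2(1.2) = (1.2 - (-1))/(1 - (-1)) × (1.2 - 0)/(1 - 0) × (1.2 - 2)/(1 - 2) = 1.056000
L_3(1.2) = (1.2 - (-1))/(2 - (-1)) × (1.2 - 0)/(2 - 0) × (1.2 - 1)/(2 - 1) = 0.088000

P(1.2) = 3×L_0(1.2) + 9×L_1(1.2) + 19×L_2(1.2) + (-10)×L_3(1.2)
P(1.2) = 17.696000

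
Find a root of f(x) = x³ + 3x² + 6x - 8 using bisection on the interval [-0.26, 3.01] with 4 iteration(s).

f(x) = x³ + 3x² + 6x - 8
Initial interval: [-0.26, 3.01]

Iteration 1:
  c_1 = (-0.260000 + 3.010000)/2 = 1.375000
  f(c_1) = f(1.375000) = 8.521484
  f(a) × f(c) < 0, new interval: [-0.260000, 1.375000]
Iteration 2:
  c_2 = (-0.260000 + 1.375000)/2 = 0.557500
  f(c_2) = f(0.557500) = -3.549307
  f(a) × f(c) ≥ 0, new interval: [0.557500, 1.375000]
Iteration 3:
  c_3 = (0.557500 + 1.375000)/2 = 0.966250
  f(c_3) = f(0.966250) = 1.500546
  f(a) × f(c) < 0, new interval: [0.557500, 0.966250]
Iteration 4:
  c_4 = (0.557500 + 0.966250)/2 = 0.761875
  f(c_4) = f(0.761875) = -1.245156
  f(a) × f(c) ≥ 0, new interval: [0.761875, 0.966250]

After 4 iteration(s), the approximation is c_4 = 0.761875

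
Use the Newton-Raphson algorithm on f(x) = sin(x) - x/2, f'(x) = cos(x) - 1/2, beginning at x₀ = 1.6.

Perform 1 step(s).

f(x) = sin(x) - x/2
f'(x) = cos(x) - 1/2
x₀ = 1.6

Newton-Raphson formula: x_{n+1} = x_n - f(x_n)/f'(x_n)

Iteration 1:
  f(1.600000) = 0.199574
  f'(1.600000) = -0.529200
  x_1 = 1.600000 - 0.199574/(-0.529200) = 1.977124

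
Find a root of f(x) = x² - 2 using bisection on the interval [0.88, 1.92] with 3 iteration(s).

f(x) = x² - 2
Initial interval: [0.88, 1.92]

Iteration 1:
  c_1 = (0.880000 + 1.920000)/2 = 1.400000
  f(c_1) = f(1.400000) = -0.040000
  f(a) × f(c) ≥ 0, new interval: [1.400000, 1.920000]
Iteration 2:
  c_2 = (1.400000 + 1.920000)/2 = 1.660000
  f(c_2) = f(1.660000) = 0.755600
  f(a) × f(c) < 0, new interval: [1.400000, 1.660000]
Iteration 3:
  c_3 = (1.400000 + 1.660000)/2 = 1.530000
  f(c_3) = f(1.530000) = 0.340900
  f(a) × f(c) < 0, new interval: [1.400000, 1.530000]

After 3 iteration(s), the approximation is c_3 = 1.530000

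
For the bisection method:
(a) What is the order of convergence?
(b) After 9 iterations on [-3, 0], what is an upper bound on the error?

(a) Bisection has linear (order 1) convergence; the error is halved each step.

(b) Error bound = (b-a)/2^n = (0 - (-3))/2^{9}
    = 3/2^{9}

(a) 1 (linear); (b) error ≤ 5.86e-03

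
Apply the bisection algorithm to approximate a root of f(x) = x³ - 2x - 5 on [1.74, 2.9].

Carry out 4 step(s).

f(x) = x³ - 2x - 5
Initial interval: [1.74, 2.9]

Iteration 1:
  c_1 = (1.740000 + 2.900000)/2 = 2.320000
  f(c_1) = f(2.320000) = 2.847168
  f(a) × f(c) < 0, new interval: [1.740000, 2.320000]
Iteration 2:
  c_2 = (1.740000 + 2.320000)/2 = 2.030000
  f(c_2) = f(2.030000) = -0.694573
  f(a) × f(c) ≥ 0, new interval: [2.030000, 2.320000]
Iteration 3:
  c_3 = (2.030000 + 2.320000)/2 = 2.175000
  f(c_3) = f(2.175000) = 0.939109
  f(a) × f(c) < 0, new interval: [2.030000, 2.175000]
Iteration 4:
  c_4 = (2.030000 + 2.175000)/2 = 2.102500
  f(c_4) = f(2.102500) = 0.089114
  f(a) × f(c) < 0, new interval: [2.030000, 2.102500]

After 4 iteration(s), the approximation is c_4 = 2.102500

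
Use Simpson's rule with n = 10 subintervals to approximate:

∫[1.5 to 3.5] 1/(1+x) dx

f(x) = 1/(1+x)
a = 1.5, b = 3.5, n = 10
h = (b - a)/n = 0.200000

Simpson's rule: (h/3)[f(x₀) + 4f(x₁) + 2f(x₂) + ... + f(xₙ)]

x_0 = 1.5000, f(x_0) = 0.400000, coefficient = 1
x_1 = 1.7000, f(x_1) = 0.370370, coefficient = 4
x_2 = 1.9000, f(x_2) = 0.344828, coefficient = 2
x_3 = 2.1000, f(x_3) = 0.322581, coefficient = 4
x_4 = 2.3000, f(x_4) = 0.303030, coefficient = 2
x_5 = 2.5000, f(x_5) = 0.285714, coefficient = 4
x_6 = 2.7000, f(x_6) = 0.270270, coefficient = 2
x_7 = 2.9000, f(x_7) = 0.256410, coefficient = 4
x_8 = 3.1000, f(x_8) = 0.243902, coefficient = 2
x_9 = 3.3000, f(x_9) = 0.232558, coefficient = 4
x_10 = 3.5000, f(x_10) = 0.222222, coefficient = 1

I ≈ (0.200000/3) × 8.816818 = 0.587788
Exact value: 0.587787
Error: 0.000001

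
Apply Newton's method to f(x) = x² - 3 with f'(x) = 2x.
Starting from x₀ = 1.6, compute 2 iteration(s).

f(x) = x² - 3
f'(x) = 2x
x₀ = 1.6

Newton-Raphson formula: x_{n+1} = x_n - f(x_n)/f'(x_n)

Iteration 1:
  f(1.600000) = -0.440000
  f'(1.600000) = 3.200000
  x_1 = 1.600000 - (-0.440000)/3.200000 = 1.737500
Iteration 2:
  f(1.737500) = 0.018906
  f'(1.737500) = 3.475000
  x_2 = 1.737500 - 0.018906/3.475000 = 1.732059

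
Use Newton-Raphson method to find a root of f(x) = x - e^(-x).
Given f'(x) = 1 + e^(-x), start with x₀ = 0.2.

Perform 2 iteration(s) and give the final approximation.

f(x) = x - e^(-x)
f'(x) = 1 + e^(-x)
x₀ = 0.2

Newton-Raphson formula: x_{n+1} = x_n - f(x_n)/f'(x_n)

Iteration 1:
  f(0.200000) = -0.618731
  f'(0.200000) = 1.818731
  x_1 = 0.200000 - (-0.618731)/1.818731 = 0.540199
Iteration 2:
  f(0.540199) = -0.042433
  f'(0.540199) = 1.582632
  x_2 = 0.540199 - (-0.042433)/1.582632 = 0.567011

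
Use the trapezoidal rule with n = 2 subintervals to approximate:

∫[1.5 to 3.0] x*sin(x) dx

f(x) = x*sin(x)
a = 1.5, b = 3.0, n = 2
h = (b - a)/n = 0.750000

Trapezoidal rule: (h/2)[f(x₀) + 2f(x₁) + 2f(x₂) + ... + f(xₙ)]

x_0 = 1.5000, f(x_0) = 1.496242, coefficient = 1
x_1 = 2.2500, f(x_1) = 1.750665, coefficient = 2
x_2 = 3.0000, f(x_2) = 0.423360, coefficient = 1

I ≈ (0.750000/2) × 5.420932 = 2.032849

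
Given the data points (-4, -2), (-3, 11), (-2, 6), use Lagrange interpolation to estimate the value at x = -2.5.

Lagrange interpolation formula:
P(x) = Σ yᵢ × Lᵢ(x)
where Lᵢ(x) = Π_{j≠i} (x - xⱼ)/(xᵢ - xⱼ)

L_0(-2.5) = (-2.5 - (-3))/(-4 - (-3)) × (-2.5 - (-2))/(-4 - (-2)) = -0.125000
L_1(-2.5) = (-2.5 - (-4))/(-3 - (-4)) × (-2.5 - (-2))/(-3 - (-2)) = 0.750000
L_2(-2.5) = (-2.5 - (-4))/(-2 - (-4)) × (-2.5 - (-3))/(-2 - (-3)) = 0.375000

P(-2.5) = (-2)×L_0(-2.5) + 11×L_1(-2.5) + 6×L_2(-2.5)
P(-2.5) = 10.750000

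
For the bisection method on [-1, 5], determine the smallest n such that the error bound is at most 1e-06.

We need (b-a)/2^n ≤ 1e-06
(5 - (-1))/2^n ≤ 1e-06
6/2^n ≤ 1e-06
2^n ≥ 6000000
n ≥ log₂(6000000) = 22.52
n ≥ 23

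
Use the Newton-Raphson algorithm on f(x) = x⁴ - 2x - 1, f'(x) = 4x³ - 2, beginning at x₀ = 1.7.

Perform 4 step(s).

f(x) = x⁴ - 2x - 1
f'(x) = 4x³ - 2
x₀ = 1.7

Newton-Raphson formula: x_{n+1} = x_n - f(x_n)/f'(x_n)

Iteration 1:
  f(1.700000) = 3.952100
  f'(1.700000) = 17.652000
  x_1 = 1.700000 - 3.952100/17.652000 = 1.476110
Iteration 2:
  f(1.476110) = 0.795392
  f'(1.476110) = 10.865198
  x_2 = 1.476110 - 0.795392/10.865198 = 1.402905
Iteration 3:
  f(1.402905) = 0.067773
  f'(1.402905) = 9.044464
  x_3 = 1.402905 - 0.067773/9.044464 = 1.395412
Iteration 4:
  f(1.395412) = 0.000661
  f'(1.395412) = 8.868432
  x_4 = 1.395412 - 0.000661/8.868432 = 1.395337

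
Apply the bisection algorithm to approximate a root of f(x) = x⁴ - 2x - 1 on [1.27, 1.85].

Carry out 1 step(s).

f(x) = x⁴ - 2x - 1
Initial interval: [1.27, 1.85]

Iteration 1:
  c_1 = (1.270000 + 1.850000)/2 = 1.560000
  f(c_1) = f(1.560000) = 1.802409
  f(a) × f(c) < 0, new interval: [1.270000, 1.560000]

After 1 iteration(s), the approximation is c_1 = 1.560000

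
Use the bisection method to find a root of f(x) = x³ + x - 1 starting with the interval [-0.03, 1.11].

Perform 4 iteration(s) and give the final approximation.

f(x) = x³ + x - 1
Initial interval: [-0.03, 1.11]

Iteration 1:
  c_1 = (-0.030000 + 1.110000)/2 = 0.540000
  f(c_1) = f(0.540000) = -0.302536
  f(a) × f(c) ≥ 0, new interval: [0.540000, 1.110000]
Iteration 2:
  c_2 = (0.540000 + 1.110000)/2 = 0.825000
  f(c_2) = f(0.825000) = 0.386516
  f(a) × f(c) < 0, new interval: [0.540000, 0.825000]
Iteration 3:
  c_3 = (0.540000 + 0.825000)/2 = 0.682500
  f(c_3) = f(0.682500) = 0.000413
  f(a) × f(c) < 0, new interval: [0.540000, 0.682500]
Iteration 4:
  c_4 = (0.540000 + 0.682500)/2 = 0.611250
  f(c_4) = f(0.611250) = -0.160371
  f(a) × f(c) ≥ 0, new interval: [0.611250, 0.682500]

After 4 iteration(s), the approximation is c_4 = 0.611250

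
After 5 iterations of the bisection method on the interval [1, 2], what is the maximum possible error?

Bisection error bound: |error| ≤ (b-a)/2^n
|error| ≤ (2 - 1)/2^5 = 1/2^5
|error| ≤ 0.0312500000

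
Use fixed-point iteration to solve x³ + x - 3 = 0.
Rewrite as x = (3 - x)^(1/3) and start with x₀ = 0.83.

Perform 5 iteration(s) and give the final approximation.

Equation: x³ + x - 3 = 0
Fixed-point form: x = (3 - x)^(1/3)
x₀ = 0.83

x_1 = g(0.830000) = 1.294653
x_2 = g(1.294653) = 1.194733
x_3 = g(1.194733) = 1.217626
x_4 = g(1.217626) = 1.212457
x_5 = g(1.212457) = 1.213628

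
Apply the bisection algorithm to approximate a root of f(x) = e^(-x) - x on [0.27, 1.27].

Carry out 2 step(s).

f(x) = e^(-x) - x
Initial interval: [0.27, 1.27]

Iteration 1:
  c_1 = (0.270000 + 1.270000)/2 = 0.770000
  f(c_1) = f(0.770000) = -0.306987
  f(a) × f(c) < 0, new interval: [0.270000, 0.770000]
Iteration 2:
  c_2 = (0.270000 + 0.770000)/2 = 0.520000
  f(c_2) = f(0.520000) = 0.074521
  f(a) × f(c) ≥ 0, new interval: [0.520000, 0.770000]

After 2 iteration(s), the approximation is c_2 = 0.520000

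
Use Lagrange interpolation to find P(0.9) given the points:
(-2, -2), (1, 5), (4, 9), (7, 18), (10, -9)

Lagrange interpolation formula:
P(x) = Σ yᵢ × Lᵢ(x)
where Lᵢ(x) = Π_{j≠i} (x - xⱼ)/(xᵢ - xⱼ)

L_0(0.9) = (0.9 - 1)/(-2 - 1) × (0.9 - 4)/(-2 - 4) × (0.9 - 7)/(-2 - 7) × (0.9 - 10)/(-2 - 10) = 0.008852
L_1(0.9) = (0.9 - (-2))/(1 - (-2)) × (0.9 - 4)/(1 - 4) × (0.9 - 7)/(1 - 7) × (0.9 - 10)/(1 - 10) = 1.026821
L_2(0.9) = (0.9 - (-2))/(4 - (-2)) × (0.9 - 1)/(4 - 1) × (0.9 - 7)/(4 - 7) × (0.9 - 10)/(4 - 10) = -0.049685
L_3(0.9) = (0.9 - (-2))/(7 - (-2)) × (0.9 - 1)/(7 - 1) × (0.9 - 4)/(7 - 4) × (0.9 - 10)/(7 - 10) = 0.016833
L_4(0.9) = (0.9 - (-2))/(10 - (-2)) × (0.9 - 1)/(10 - 1) × (0.9 - 4)/(10 - 4) × (0.9 - 7)/(10 - 7) = -0.002821

P(0.9) = (-2)×L_0(0.9) + 5×L_1(0.9) + 9×L_2(0.9) + 18×L_3(0.9) + (-9)×L_4(0.9)
P(0.9) = 4.997621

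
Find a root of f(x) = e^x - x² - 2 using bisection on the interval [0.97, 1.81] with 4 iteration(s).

f(x) = e^x - x² - 2
Initial interval: [0.97, 1.81]

Iteration 1:
  c_1 = (0.970000 + 1.810000)/2 = 1.390000
  f(c_1) = f(1.390000) = 0.082750
  f(a) × f(c) < 0, new interval: [0.970000, 1.390000]
Iteration 2:
  c_2 = (0.970000 + 1.390000)/2 = 1.180000
  f(c_2) = f(1.180000) = -0.138026
  f(a) × f(c) ≥ 0, new interval: [1.180000, 1.390000]
Iteration 3:
  c_3 = (1.180000 + 1.390000)/2 = 1.285000
  f(c_3) = f(1.285000) = -0.036557
  f(a) × f(c) ≥ 0, new interval: [1.285000, 1.390000]
Iteration 4:
  c_4 = (1.285000 + 1.390000)/2 = 1.337500
  f(c_4) = f(1.337500) = 0.020602
  f(a) × f(c) < 0, new interval: [1.285000, 1.337500]

After 4 iteration(s), the approximation is c_4 = 1.337500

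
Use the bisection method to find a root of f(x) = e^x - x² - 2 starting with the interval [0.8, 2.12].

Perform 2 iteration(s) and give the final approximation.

f(x) = e^x - x² - 2
Initial interval: [0.8, 2.12]

Iteration 1:
  c_1 = (0.800000 + 2.120000)/2 = 1.460000
  f(c_1) = f(1.460000) = 0.174360
  f(a) × f(c) < 0, new interval: [0.800000, 1.460000]
Iteration 2:
  c_2 = (0.800000 + 1.460000)/2 = 1.130000
  f(c_2) = f(1.130000) = -0.181243
  f(a) × f(c) ≥ 0, new interval: [1.130000, 1.460000]

After 2 iteration(s), the approximation is c_2 = 1.130000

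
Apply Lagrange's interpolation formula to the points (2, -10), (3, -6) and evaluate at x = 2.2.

Lagrange interpolation formula:
P(x) = Σ yᵢ × Lᵢ(x)
where Lᵢ(x) = Π_{j≠i} (x - xⱼ)/(xᵢ - xⱼ)

L_0(2.2) = (2.2 - 3)/(2 - 3) = 0.800000
L_1(2.2) = (2.2 - 2)/(3 - 2) = 0.200000

P(2.2) = (-10)×L_0(2.2) + (-6)×L_1(2.2)
P(2.2) = -9.200000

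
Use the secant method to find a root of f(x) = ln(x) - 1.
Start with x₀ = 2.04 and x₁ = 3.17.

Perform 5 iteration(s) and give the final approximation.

f(x) = ln(x) - 1
x₀ = 2.04, x₁ = 3.17

Secant formula: x_{n+1} = x_n - f(x_n)(x_n - x_{n-1})/(f(x_n) - f(x_{n-1}))

Iteration 1:
  f(2.040000) = -0.287050
  f(3.170000) = 0.153732
  x_2 = 3.170000 - 0.153732×(3.170000 - 2.040000)/(0.153732 - (-0.287050))
       = 2.775890
Iteration 2:
  f(3.170000) = 0.153732
  f(2.775890) = 0.020971
  x_3 = 2.775890 - 0.020971×(2.775890 - 3.170000)/(0.020971 - 0.153732)
       = 2.713635
Iteration 3:
  f(2.775890) = 0.020971
  f(2.713635) = -0.001711
  x_4 = 2.713635 - (-0.001711)×(2.713635 - 2.775890)/(-0.001711 - 0.020971)
       = 2.718331
Iteration 4:
  f(2.713635) = -0.001711
  f(2.718331) = 0.000018
  x_5 = 2.718331 - 0.000018×(2.718331 - 2.713635)/(0.000018 - (-0.001711))
       = 2.718282
Iteration 5:
  f(2.718331) = 0.000018
  f(2.718282) = 0.000000
  x_6 = 2.718282 - 0.000000×(2.718282 - 2.718331)/(0.000000 - 0.000018)
       = 2.718282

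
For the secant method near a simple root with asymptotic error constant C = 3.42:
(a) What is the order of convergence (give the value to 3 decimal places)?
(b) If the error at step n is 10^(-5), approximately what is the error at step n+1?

(a) Secant method has superlinear convergence with order φ = (1+√5)/2 ≈ 1.618.
    This means |e_{n+1}| ≈ C|e_n|^1.618.

(b) With |e_n| = 10^(-5) and C = 3.42:
    |e_{n+1}| ≈ 3.42 × (10^(-5))^1.618 = 3.42 × 10^(-8.09)

(a) ≈ 1.618 (golden ratio); (b) |e_{n+1}| ≈ 2.779e-08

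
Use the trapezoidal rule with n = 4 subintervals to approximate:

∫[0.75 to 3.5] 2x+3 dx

f(x) = 2x+3
a = 0.75, b = 3.5, n = 4
h = (b - a)/n = 0.687500

Trapezoidal rule: (h/2)[f(x₀) + 2f(x₁) + 2f(x₂) + ... + f(xₙ)]

x_0 = 0.7500, f(x_0) = 4.500000, coefficient = 1
x_1 = 1.4375, f(x_1) = 5.875000, coefficient = 2
x_2 = 2.1250, f(x_2) = 7.250000, coefficient = 2
x_3 = 2.8125, f(x_3) = 8.625000, coefficient = 2
x_4 = 3.5000, f(x_4) = 10.000000, coefficient = 1

I ≈ (0.687500/2) × 58.000000 = 19.937500
Exact value: 19.937500
Error: 0.000000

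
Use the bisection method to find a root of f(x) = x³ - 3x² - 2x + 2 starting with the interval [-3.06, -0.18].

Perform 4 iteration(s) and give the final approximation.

f(x) = x³ - 3x² - 2x + 2
Initial interval: [-3.06, -0.18]

Iteration 1:
  c_1 = (-3.060000 + (-0.180000))/2 = -1.620000
  f(c_1) = f(-1.620000) = -6.884728
  f(a) × f(c) ≥ 0, new interval: [-1.620000, -0.180000]
Iteration 2:
  c_2 = (-1.620000 + (-0.180000))/2 = -0.900000
  f(c_2) = f(-0.900000) = 0.641000
  f(a) × f(c) < 0, new interval: [-1.620000, -0.900000]
Iteration 3:
  c_3 = (-1.620000 + (-0.900000))/2 = -1.260000
  f(c_3) = f(-1.260000) = -2.243176
  f(a) × f(c) ≥ 0, new interval: [-1.260000, -0.900000]
Iteration 4:
  c_4 = (-1.260000 + (-0.900000))/2 = -1.080000
  f(c_4) = f(-1.080000) = -0.598912
  f(a) × f(c) ≥ 0, new interval: [-1.080000, -0.900000]

After 4 iteration(s), the approximation is c_4 = -1.080000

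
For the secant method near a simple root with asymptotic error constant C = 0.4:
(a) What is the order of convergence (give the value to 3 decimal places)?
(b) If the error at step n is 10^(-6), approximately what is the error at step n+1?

(a) Secant method has superlinear convergence with order φ = (1+√5)/2 ≈ 1.618.
    This means |e_{n+1}| ≈ C|e_n|^1.618.

(b) With |e_n| = 10^(-6) and C = 0.4:
    |e_{n+1}| ≈ 0.4 × (10^(-6))^1.618 = 0.4 × 10^(-9.71)

(a) ≈ 1.618 (golden ratio); (b) |e_{n+1}| ≈ 7.832e-11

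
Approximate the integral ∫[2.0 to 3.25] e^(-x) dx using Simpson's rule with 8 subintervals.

f(x) = e^(-x)
a = 2.0, b = 3.25, n = 8
h = (b - a)/n = 0.156250

Simpson's rule: (h/3)[f(x₀) + 4f(x₁) + 2f(x₂) + ... + f(xₙ)]

x_0 = 2.0000, f(x_0) = 0.135335, coefficient = 1
x_1 = 2.1562, f(x_1) = 0.115758, coefficient = 4
x_2 = 2.3125, f(x_2) = 0.099013, coefficient = 2
x_3 = 2.4688, f(x_3) = 0.084691, coefficient = 4
x_4 = 2.6250, f(x_4) = 0.072440, coefficient = 2
x_5 = 2.7812, f(x_5) = 0.061961, coefficient = 4
x_6 = 2.9375, f(x_6) = 0.052998, coefficient = 2
x_7 = 3.0938, f(x_7) = 0.045332, coefficient = 4
x_8 = 3.2500, f(x_8) = 0.038774, coefficient = 1

I ≈ (0.156250/3) × 1.853979 = 0.096561
Exact value: 0.096561
Error: 0.000000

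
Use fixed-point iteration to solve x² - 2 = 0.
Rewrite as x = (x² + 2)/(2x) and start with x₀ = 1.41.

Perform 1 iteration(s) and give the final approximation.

Equation: x² - 2 = 0
Fixed-point form: x = (x² + 2)/(2x)
x₀ = 1.41

x_1 = g(1.410000) = 1.414220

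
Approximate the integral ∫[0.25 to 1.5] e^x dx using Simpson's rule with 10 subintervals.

f(x) = e^x
a = 0.25, b = 1.5, n = 10
h = (b - a)/n = 0.125000

Simpson's rule: (h/3)[f(x₀) + 4f(x₁) + 2f(x₂) + ... + f(xₙ)]

x_0 = 0.2500, f(x_0) = 1.284025, coefficient = 1
x_1 = 0.3750, f(x_1) = 1.454991, coefficient = 4
x_2 = 0.5000, f(x_2) = 1.648721, coefficient = 2
x_3 = 0.6250, f(x_3) = 1.868246, coefficient = 4
x_4 = 0.7500, f(x_4) = 2.117000, coefficient = 2
x_5 = 0.8750, f(x_5) = 2.398875, coefficient = 4
x_6 = 1.0000, f(x_6) = 2.718282, coefficient = 2
x_7 = 1.1250, f(x_7) = 3.080217, coefficient = 4
x_8 = 1.2500, f(x_8) = 3.490343, coefficient = 2
x_9 = 1.3750, f(x_9) = 3.955077, coefficient = 4
x_10 = 1.5000, f(x_10) = 4.481689, coefficient = 1

I ≈ (0.125000/3) × 76.744032 = 3.197668
Exact value: 3.197664
Error: 0.000004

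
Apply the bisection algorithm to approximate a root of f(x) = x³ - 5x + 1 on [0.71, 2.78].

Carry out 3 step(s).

f(x) = x³ - 5x + 1
Initial interval: [0.71, 2.78]

Iteration 1:
  c_1 = (0.710000 + 2.780000)/2 = 1.745000
  f(c_1) = f(1.745000) = -2.411431
  f(a) × f(c) ≥ 0, new interval: [1.745000, 2.780000]
Iteration 2:
  c_2 = (1.745000 + 2.780000)/2 = 2.262500
  f(c_2) = f(2.262500) = 1.269025
  f(a) × f(c) < 0, new interval: [1.745000, 2.262500]
Iteration 3:
  c_3 = (1.745000 + 2.262500)/2 = 2.003750
  f(c_3) = f(2.003750) = -0.973666
  f(a) × f(c) ≥ 0, new interval: [2.003750, 2.262500]

After 3 iteration(s), the approximation is c_3 = 2.003750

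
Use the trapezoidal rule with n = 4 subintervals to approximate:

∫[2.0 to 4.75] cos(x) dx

f(x) = cos(x)
a = 2.0, b = 4.75, n = 4
h = (b - a)/n = 0.687500

Trapezoidal rule: (h/2)[f(x₀) + 2f(x₁) + 2f(x₂) + ... + f(xₙ)]

x_0 = 2.0000, f(x_0) = -0.416147, coefficient = 1
x_1 = 2.6875, f(x_1) = -0.898659, coefficient = 2
x_2 = 3.3750, f(x_2) = -0.972884, coefficient = 2
x_3 = 4.0625, f(x_3) = -0.605098, coefficient = 2
x_4 = 4.7500, f(x_4) = 0.037602, coefficient = 1

I ≈ (0.687500/2) × -5.331827 = -1.832816
Exact value: -1.908590
Error: 0.075775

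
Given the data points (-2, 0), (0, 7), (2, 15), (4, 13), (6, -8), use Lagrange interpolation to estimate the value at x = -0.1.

Lagrange interpolation formula:
P(x) = Σ yᵢ × Lᵢ(x)
where Lᵢ(x) = Π_{j≠i} (x - xⱼ)/(xᵢ - xⱼ)

L_0(-0.1) = (-0.1 - 0)/(-2 - 0) × (-0.1 - 2)/(-2 - 2) × (-0.1 - 4)/(-2 - 4) × (-0.1 - 6)/(-2 - 6) = 0.013677
L_1(-0.1) = (-0.1 - (-2))/(0 - (-2)) × (-0.1 - 2)/(0 - 2) × (-0.1 - 4)/(0 - 4) × (-0.1 - 6)/(0 - 6) = 1.039478
L_2(-0.1) = (-0.1 - (-2))/(2 - (-2)) × (-0.1 - 0)/(2 - 0) × (-0.1 - 4)/(2 - 4) × (-0.1 - 6)/(2 - 6) = -0.074248
L_3(-0.1) = (-0.1 - (-2))/(4 - (-2)) × (-0.1 - 0)/(4 - 0) × (-0.1 - 2)/(4 - 2) × (-0.1 - 6)/(4 - 6) = 0.025353
L_4(-0.1) = (-0.1 - (-2))/(6 - (-2)) × (-0.1 - 0)/(6 - 0) × (-0.1 - 2)/(6 - 2) × (-0.1 - 4)/(6 - 4) = -0.004260

P(-0.1) = 0×L_0(-0.1) + 7×L_1(-0.1) + 15×L_2(-0.1) + 13×L_3(-0.1) + (-8)×L_4(-0.1)
P(-0.1) = 6.526292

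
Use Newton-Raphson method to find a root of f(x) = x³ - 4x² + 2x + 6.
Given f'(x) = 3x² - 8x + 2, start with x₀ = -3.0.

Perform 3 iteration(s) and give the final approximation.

f(x) = x³ - 4x² + 2x + 6
f'(x) = 3x² - 8x + 2
x₀ = -3.0

Newton-Raphson formula: x_{n+1} = x_n - f(x_n)/f'(x_n)

Iteration 1:
  f(-3.000000) = -63.000000
  f'(-3.000000) = 53.000000
  x_1 = -3.000000 - (-63.000000)/53.000000 = -1.811321
Iteration 2:
  f(-1.811321) = -16.688904
  f'(-1.811321) = 26.333215
  x_2 = -1.811321 - (-16.688904)/26.333215 = -1.177562
Iteration 3:
  f(-1.177562) = -3.534603
  f'(-1.177562) = 15.580453
  x_3 = -1.177562 - (-3.534603)/15.580453 = -0.950701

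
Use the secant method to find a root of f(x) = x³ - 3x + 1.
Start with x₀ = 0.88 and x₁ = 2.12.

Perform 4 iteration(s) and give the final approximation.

f(x) = x³ - 3x + 1
x₀ = 0.88, x₁ = 2.12

Secant formula: x_{n+1} = x_n - f(x_n)(x_n - x_{n-1})/(f(x_n) - f(x_{n-1}))

Iteration 1:
  f(0.880000) = -0.958528
  f(2.120000) = 4.168128
  x_2 = 2.120000 - 4.168128×(2.120000 - 0.880000)/(4.168128 - (-0.958528))
       = 1.111842
Iteration 2:
  f(2.120000) = 4.168128
  f(1.111842) = -0.961075
  x_3 = 1.111842 - (-0.961075)×(1.111842 - 2.120000)/(-0.961075 - 4.168128)
       = 1.300744
Iteration 3:
  f(1.111842) = -0.961075
  f(1.300744) = -0.701458
  x_4 = 1.300744 - (-0.701458)×(1.300744 - 1.111842)/(-0.701458 - (-0.961075))
       = 1.811137
Iteration 4:
  f(1.300744) = -0.701458
  f(1.811137) = 1.507510
  x_5 = 1.811137 - 1.507510×(1.811137 - 1.300744)/(1.507510 - (-0.701458))
       = 1.462819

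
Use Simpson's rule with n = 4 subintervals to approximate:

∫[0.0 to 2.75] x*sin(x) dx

f(x) = x*sin(x)
a = 0.0, b = 2.75, n = 4
h = (b - a)/n = 0.687500

Simpson's rule: (h/3)[f(x₀) + 4f(x₁) + 2f(x₂) + ... + f(xₙ)]

x_0 = 0.0000, f(x_0) = 0.000000, coefficient = 1
x_1 = 0.6875, f(x_1) = 0.436292, coefficient = 4
x_2 = 1.3750, f(x_2) = 1.348728, coefficient = 2
x_3 = 2.0625, f(x_3) = 1.818155, coefficient = 4
x_4 = 2.7500, f(x_4) = 1.049568, coefficient = 1

I ≈ (0.687500/3) × 12.764814 = 2.925270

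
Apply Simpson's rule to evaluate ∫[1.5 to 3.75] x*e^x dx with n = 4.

f(x) = x*e^x
a = 1.5, b = 3.75, n = 4
h = (b - a)/n = 0.562500

Simpson's rule: (h/3)[f(x₀) + 4f(x₁) + 2f(x₂) + ... + f(xₙ)]

x_0 = 1.5000, f(x_0) = 6.722534, coefficient = 1
x_1 = 2.0625, f(x_1) = 16.222819, coefficient = 4
x_2 = 2.6250, f(x_2) = 36.237007, coefficient = 2
x_3 = 3.1875, f(x_3) = 77.226056, coefficient = 4
x_4 = 3.7500, f(x_4) = 159.454058, coefficient = 1

I ≈ (0.562500/3) × 612.446105 = 114.833645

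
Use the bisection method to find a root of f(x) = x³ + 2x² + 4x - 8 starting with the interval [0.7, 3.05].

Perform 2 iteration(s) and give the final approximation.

f(x) = x³ + 2x² + 4x - 8
Initial interval: [0.7, 3.05]

Iteration 1:
  c_1 = (0.700000 + 3.050000)/2 = 1.875000
  f(c_1) = f(1.875000) = 13.123047
  f(a) × f(c) < 0, new interval: [0.700000, 1.875000]
Iteration 2:
  c_2 = (0.700000 + 1.875000)/2 = 1.287500
  f(c_2) = f(1.287500) = 2.599545
  f(a) × f(c) < 0, new interval: [0.700000, 1.287500]

After 2 iteration(s), the approximation is c_2 = 1.287500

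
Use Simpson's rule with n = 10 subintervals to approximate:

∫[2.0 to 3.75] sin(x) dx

f(x) = sin(x)
a = 2.0, b = 3.75, n = 10
h = (b - a)/n = 0.175000

Simpson's rule: (h/3)[f(x₀) + 4f(x₁) + 2f(x₂) + ... + f(xₙ)]

x_0 = 2.0000, f(x_0) = 0.909297, coefficient = 1
x_1 = 2.1750, f(x_1) = 0.822955, coefficient = 4
x_2 = 2.3500, f(x_2) = 0.711473, coefficient = 2
x_3 = 2.5250, f(x_3) = 0.578259, coefficient = 4
x_4 = 2.7000, f(x_4) = 0.427380, coefficient = 2
x_5 = 2.8750, f(x_5) = 0.263446, coefficient = 4
x_6 = 3.0500, f(x_6) = 0.091465, coefficient = 2
x_7 = 3.2250, f(x_7) = -0.083311, coefficient = 4
x_8 = 3.4000, f(x_8) = -0.255541, coefficient = 2
x_9 = 3.5750, f(x_9) = -0.419966, coefficient = 4
x_10 = 3.7500, f(x_10) = -0.571561, coefficient = 1

I ≈ (0.175000/3) × 6.932822 = 0.404415
Exact value: 0.404413
Error: 0.000002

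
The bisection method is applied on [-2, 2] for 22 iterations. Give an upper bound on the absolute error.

Bisection error bound: |error| ≤ (b-a)/2^n
|error| ≤ (2 - (-2))/2^22 = 4/2^22
|error| ≤ 0.0000009537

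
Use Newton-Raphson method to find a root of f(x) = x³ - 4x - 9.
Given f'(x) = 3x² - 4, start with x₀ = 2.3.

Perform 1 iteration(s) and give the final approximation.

f(x) = x³ - 4x - 9
f'(x) = 3x² - 4
x₀ = 2.3

Newton-Raphson formula: x_{n+1} = x_n - f(x_n)/f'(x_n)

Iteration 1:
  f(2.300000) = -6.033000
  f'(2.300000) = 11.870000
  x_1 = 2.300000 - (-6.033000)/11.870000 = 2.808256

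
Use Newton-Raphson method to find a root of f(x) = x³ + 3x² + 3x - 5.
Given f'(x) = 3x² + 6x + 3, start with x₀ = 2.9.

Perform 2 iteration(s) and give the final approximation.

f(x) = x³ + 3x² + 3x - 5
f'(x) = 3x² + 6x + 3
x₀ = 2.9

Newton-Raphson formula: x_{n+1} = x_n - f(x_n)/f'(x_n)

Iteration 1:
  f(2.900000) = 53.319000
  f'(2.900000) = 45.630000
  x_1 = 2.900000 - 53.319000/45.630000 = 1.731492
Iteration 2:
  f(1.731492) = 14.379804
  f'(1.731492) = 22.383153
  x_2 = 1.731492 - 14.379804/22.383153 = 1.089054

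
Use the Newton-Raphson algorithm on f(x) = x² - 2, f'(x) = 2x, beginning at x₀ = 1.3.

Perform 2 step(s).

f(x) = x² - 2
f'(x) = 2x
x₀ = 1.3

Newton-Raphson formula: x_{n+1} = x_n - f(x_n)/f'(x_n)

Iteration 1:
  f(1.300000) = -0.310000
  f'(1.300000) = 2.600000
  x_1 = 1.300000 - (-0.310000)/2.600000 = 1.419231
Iteration 2:
  f(1.419231) = 0.014216
  f'(1.419231) = 2.838462
  x_2 = 1.419231 - 0.014216/2.838462 = 1.414222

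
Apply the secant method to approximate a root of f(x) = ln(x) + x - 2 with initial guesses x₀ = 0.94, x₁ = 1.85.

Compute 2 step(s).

f(x) = ln(x) + x - 2
x₀ = 0.94, x₁ = 1.85

Secant formula: x_{n+1} = x_n - f(x_n)(x_n - x_{n-1})/(f(x_n) - f(x_{n-1}))

Iteration 1:
  f(0.940000) = -1.121875
  f(1.850000) = 0.465186
  x_2 = 1.850000 - 0.465186×(1.850000 - 0.940000)/(0.465186 - (-1.121875))
       = 1.583269
Iteration 2:
  f(1.850000) = 0.465186
  f(1.583269) = 0.042760
  x_3 = 1.583269 - 0.042760×(1.583269 - 1.850000)/(0.042760 - 0.465186)
       = 1.556269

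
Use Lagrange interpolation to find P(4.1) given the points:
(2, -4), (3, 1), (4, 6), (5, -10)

Lagrange interpolation formula:
P(x) = Σ yᵢ × Lᵢ(x)
where Lᵢ(x) = Π_{j≠i} (x - xⱼ)/(xᵢ - xⱼ)

L_0(4.1) = (4.1 - 3)/(2 - 3) × (4.1 - 4)/(2 - 4) × (4.1 - 5)/(2 - 5) = 0.016500
L_1(4.1) = (4.1 - 2)/(3 - 2) × (4.1 - 4)/(3 - 4) × (4.1 - 5)/(3 - 5) = -0.094500
L_2(4.1) = (4.1 - 2)/(4 - 2) × (4.1 - 3)/(4 - 3) × (4.1 - 5)/(4 - 5) = 1.039500
L_3(4.1) = (4.1 - 2)/(5 - 2) × (4.1 - 3)/(5 - 3) × (4.1 - 4)/(5 - 4) = 0.038500

P(4.1) = (-4)×L_0(4.1) + 1×L_1(4.1) + 6×L_2(4.1) + (-10)×L_3(4.1)
P(4.1) = 5.691500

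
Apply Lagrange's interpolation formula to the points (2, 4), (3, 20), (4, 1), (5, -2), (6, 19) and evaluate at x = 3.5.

Lagrange interpolation formula:
P(x) = Σ yᵢ × Lᵢ(x)
where Lᵢ(x) = Π_{j≠i} (x - xⱼ)/(xᵢ - xⱼ)

L_0(3.5) = (3.5 - 3)/(2 - 3) × (3.5 - 4)/(2 - 4) × (3.5 - 5)/(2 - 5) × (3.5 - 6)/(2 - 6) = -0.039062
L_1(3.5) = (3.5 - 2)/(3 - 2) × (3.5 - 4)/(3 - 4) × (3.5 - 5)/(3 - 5) × (3.5 - 6)/(3 - 6) = 0.468750
L_2(3.5) = (3.5 - 2)/(4 - 2) × (3.5 - 3)/(4 - 3) × (3.5 - 5)/(4 - 5) × (3.5 - 6)/(4 - 6) = 0.703125
L_3(3.5) = (3.5 - 2)/(5 - 2) × (3.5 - 3)/(5 - 3) × (3.5 - 4)/(5 - 4) × (3.5 - 6)/(5 - 6) = -0.156250
L_4(3.5) = (3.5 - 2)/(6 - 2) × (3.5 - 3)/(6 - 3) × (3.5 - 4)/(6 - 4) × (3.5 - 5)/(6 - 5) = 0.023438

P(3.5) = 4×L_0(3.5) + 20×L_1(3.5) + 1×L_2(3.5) + (-2)×L_3(3.5) + 19×L_4(3.5)
P(3.5) = 10.679688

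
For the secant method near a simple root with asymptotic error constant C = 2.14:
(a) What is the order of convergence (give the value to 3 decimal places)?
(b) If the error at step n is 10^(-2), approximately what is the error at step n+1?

(a) Secant method has superlinear convergence with order φ = (1+√5)/2 ≈ 1.618.
    This means |e_{n+1}| ≈ C|e_n|^1.618.

(b) With |e_n| = 10^(-2) and C = 2.14:
    |e_{n+1}| ≈ 2.14 × (10^(-2))^1.618 = 2.14 × 10^(-3.24)

(a) ≈ 1.618 (golden ratio); (b) |e_{n+1}| ≈ 1.243e-03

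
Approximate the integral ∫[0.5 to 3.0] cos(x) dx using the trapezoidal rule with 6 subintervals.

f(x) = cos(x)
a = 0.5, b = 3.0, n = 6
h = (b - a)/n = 0.416667

Trapezoidal rule: (h/2)[f(x₀) + 2f(x₁) + 2f(x₂) + ... + f(xₙ)]

x_0 = 0.5000, f(x_0) = 0.877583, coefficient = 1
x_1 = 0.9167, f(x_1) = 0.608469, coefficient = 2
x_2 = 1.3333, f(x_2) = 0.235238, coefficient = 2
x_3 = 1.7500, f(x_3) = -0.178246, coefficient = 2
x_4 = 2.1667, f(x_4) = -0.561229, coefficient = 2
x_5 = 2.5833, f(x_5) = -0.848178, coefficient = 2
x_6 = 3.0000, f(x_6) = -0.989992, coefficient = 1

I ≈ (0.416667/2) × -1.600305 = -0.333397
Exact value: -0.338306
Error: 0.004909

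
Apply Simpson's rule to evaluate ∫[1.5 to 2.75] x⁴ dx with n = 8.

f(x) = x⁴
a = 1.5, b = 2.75, n = 8
h = (b - a)/n = 0.156250

Simpson's rule: (h/3)[f(x₀) + 4f(x₁) + 2f(x₂) + ... + f(xₙ)]

x_0 = 1.5000, f(x_0) = 5.062500, coefficient = 1
x_1 = 1.6562, f(x_1) = 7.524949, coefficient = 4
x_2 = 1.8125, f(x_2) = 10.792252, coefficient = 2
x_3 = 1.9688, f(x_3) = 15.023194, coefficient = 4
x_4 = 2.1250, f(x_4) = 20.390869, coefficient = 2
x_5 = 2.2812, f(x_5) = 27.082673, coefficient = 4
x_6 = 2.4375, f(x_6) = 35.300308, coefficient = 2
x_7 = 2.5938, f(x_7) = 45.259782, coefficient = 4
x_8 = 2.7500, f(x_8) = 57.191406, coefficient = 1

I ≈ (0.156250/3) × 574.783157 = 29.936623
Exact value: 29.936523
Error: 0.000099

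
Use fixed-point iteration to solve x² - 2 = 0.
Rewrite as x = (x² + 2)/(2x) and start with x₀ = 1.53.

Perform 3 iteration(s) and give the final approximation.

Equation: x² - 2 = 0
Fixed-point form: x = (x² + 2)/(2x)
x₀ = 1.53

x_1 = g(1.530000) = 1.418595
x_2 = g(1.418595) = 1.414220
x_3 = g(1.414220) = 1.414214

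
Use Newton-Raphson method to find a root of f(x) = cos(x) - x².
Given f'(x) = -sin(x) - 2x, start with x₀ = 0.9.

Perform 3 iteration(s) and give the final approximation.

f(x) = cos(x) - x²
f'(x) = -sin(x) - 2x
x₀ = 0.9

Newton-Raphson formula: x_{n+1} = x_n - f(x_n)/f'(x_n)

Iteration 1:
  f(0.900000) = -0.188390
  f'(0.900000) = -2.583327
  x_1 = 0.900000 - (-0.188390)/(-2.583327) = 0.827075
Iteration 2:
  f(0.827075) = -0.007021
  f'(0.827075) = -2.390103
  x_2 = 0.827075 - (-0.007021)/(-2.390103) = 0.824137
Iteration 3:
  f(0.824137) = -0.000012
  f'(0.824137) = -2.382236
  x_3 = 0.824137 - (-0.000012)/(-2.382236) = 0.824132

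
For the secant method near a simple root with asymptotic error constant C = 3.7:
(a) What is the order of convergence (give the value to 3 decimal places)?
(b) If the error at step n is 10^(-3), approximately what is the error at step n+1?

(a) Secant method has superlinear convergence with order φ = (1+√5)/2 ≈ 1.618.
    This means |e_{n+1}| ≈ C|e_n|^1.618.

(b) With |e_n| = 10^(-3) and C = 3.7:
    |e_{n+1}| ≈ 3.7 × (10^(-3))^1.618 = 3.7 × 10^(-4.85)

(a) ≈ 1.618 (golden ratio); (b) |e_{n+1}| ≈ 5.177e-05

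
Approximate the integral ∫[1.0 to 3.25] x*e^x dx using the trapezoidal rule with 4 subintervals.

f(x) = x*e^x
a = 1.0, b = 3.25, n = 4
h = (b - a)/n = 0.562500

Trapezoidal rule: (h/2)[f(x₀) + 2f(x₁) + 2f(x₂) + ... + f(xₙ)]

x_0 = 1.0000, f(x_0) = 2.718282, coefficient = 1
x_1 = 1.5625, f(x_1) = 7.454271, coefficient = 2
x_2 = 2.1250, f(x_2) = 17.792407, coefficient = 2
x_3 = 2.6875, f(x_3) = 39.492524, coefficient = 2
x_4 = 3.2500, f(x_4) = 83.818605, coefficient = 1

I ≈ (0.562500/2) × 216.015290 = 60.754300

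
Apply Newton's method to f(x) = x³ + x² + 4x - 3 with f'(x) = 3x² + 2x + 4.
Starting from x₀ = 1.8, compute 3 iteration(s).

f(x) = x³ + x² + 4x - 3
f'(x) = 3x² + 2x + 4
x₀ = 1.8

Newton-Raphson formula: x_{n+1} = x_n - f(x_n)/f'(x_n)

Iteration 1:
  f(1.800000) = 13.272000
  f'(1.800000) = 17.320000
  x_1 = 1.800000 - 13.272000/17.320000 = 1.033718
Iteration 2:
  f(1.033718) = 3.308050
  f'(1.033718) = 9.273157
  x_2 = 1.033718 - 3.308050/9.273157 = 0.676984
Iteration 3:
  f(0.676984) = 0.476512
  f'(0.676984) = 6.728892
  x_3 = 0.676984 - 0.476512/6.728892 = 0.606168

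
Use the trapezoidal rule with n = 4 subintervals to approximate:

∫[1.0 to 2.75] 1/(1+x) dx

f(x) = 1/(1+x)
a = 1.0, b = 2.75, n = 4
h = (b - a)/n = 0.437500

Trapezoidal rule: (h/2)[f(x₀) + 2f(x₁) + 2f(x₂) + ... + f(xₙ)]

x_0 = 1.0000, f(x_0) = 0.500000, coefficient = 1
x_1 = 1.4375, f(x_1) = 0.410256, coefficient = 2
x_2 = 1.8750, f(x_2) = 0.347826, coefficient = 2
x_3 = 2.3125, f(x_3) = 0.301887, coefficient = 2
x_4 = 2.7500, f(x_4) = 0.266667, coefficient = 1

I ≈ (0.437500/2) × 2.886605 = 0.631445
Exact value: 0.628609
Error: 0.002836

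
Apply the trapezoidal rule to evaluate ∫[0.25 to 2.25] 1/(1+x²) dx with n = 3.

f(x) = 1/(1+x²)
a = 0.25, b = 2.25, n = 3
h = (b - a)/n = 0.666667

Trapezoidal rule: (h/2)[f(x₀) + 2f(x₁) + 2f(x₂) + ... + f(xₙ)]

x_0 = 0.2500, f(x_0) = 0.941176, coefficient = 1
x_1 = 0.9167, f(x_1) = 0.543396, coefficient = 2
x_2 = 1.5833, f(x_2) = 0.285149, coefficient = 2
x_3 = 2.2500, f(x_3) = 0.164948, coefficient = 1

I ≈ (0.666667/2) × 2.763214 = 0.921071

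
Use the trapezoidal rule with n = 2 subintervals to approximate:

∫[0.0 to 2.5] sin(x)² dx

f(x) = sin(x)²
a = 0.0, b = 2.5, n = 2
h = (b - a)/n = 1.250000

Trapezoidal rule: (h/2)[f(x₀) + 2f(x₁) + 2f(x₂) + ... + f(xₙ)]

x_0 = 0.0000, f(x_0) = 0.000000, coefficient = 1
x_1 = 1.2500, f(x_1) = 0.900572, coefficient = 2
x_2 = 2.5000, f(x_2) = 0.358169, coefficient = 1

I ≈ (1.250000/2) × 2.159313 = 1.349570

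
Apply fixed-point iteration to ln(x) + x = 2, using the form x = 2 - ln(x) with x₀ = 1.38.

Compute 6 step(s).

Equation: ln(x) + x = 2
Fixed-point form: x = 2 - ln(x)
x₀ = 1.38

x_1 = g(1.380000) = 1.677917
x_2 = g(1.677917) = 1.482447
x_3 = g(1.482447) = 1.606306
x_4 = g(1.606306) = 1.526063
x_5 = g(1.526063) = 1.577309
x_6 = g(1.577309) = 1.544280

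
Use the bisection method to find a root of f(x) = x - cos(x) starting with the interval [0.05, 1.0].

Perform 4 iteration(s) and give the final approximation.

f(x) = x - cos(x)
Initial interval: [0.05, 1.0]

Iteration 1:
  c_1 = (0.050000 + 1.000000)/2 = 0.525000
  f(c_1) = f(0.525000) = -0.340324
  f(a) × f(c) ≥ 0, new interval: [0.525000, 1.000000]
Iteration 2:
  c_2 = (0.525000 + 1.000000)/2 = 0.762500
  f(c_2) = f(0.762500) = 0.039389
  f(a) × f(c) < 0, new interval: [0.525000, 0.762500]
Iteration 3:
  c_3 = (0.525000 + 0.762500)/2 = 0.643750
  f(c_3) = f(0.643750) = -0.156101
  f(a) × f(c) ≥ 0, new interval: [0.643750, 0.762500]
Iteration 4:
  c_4 = (0.643750 + 0.762500)/2 = 0.703125
  f(c_4) = f(0.703125) = -0.059700
  f(a) × f(c) ≥ 0, new interval: [0.703125, 0.762500]

After 4 iteration(s), the approximation is c_4 = 0.703125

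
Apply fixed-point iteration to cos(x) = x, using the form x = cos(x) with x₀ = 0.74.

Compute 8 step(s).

Equation: cos(x) = x
Fixed-point form: x = cos(x)
x₀ = 0.74

x_1 = g(0.740000) = 0.738469
x_2 = g(0.738469) = 0.739500
x_3 = g(0.739500) = 0.738805
x_4 = g(0.738805) = 0.739274
x_5 = g(0.739274) = 0.738958
x_6 = g(0.738958) = 0.739171
x_7 = g(0.739171) = 0.739028
x_8 = g(0.739028) = 0.739124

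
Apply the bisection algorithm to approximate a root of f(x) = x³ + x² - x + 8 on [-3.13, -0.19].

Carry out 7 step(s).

f(x) = x³ + x² - x + 8
Initial interval: [-3.13, -0.19]

Iteration 1:
  c_1 = (-3.130000 + (-0.190000))/2 = -1.660000
  f(c_1) = f(-1.660000) = 7.841304
  f(a) × f(c) < 0, new interval: [-3.130000, -1.660000]
Iteration 2:
  c_2 = (-3.130000 + (-1.660000))/2 = -2.395000
  f(c_2) = f(-2.395000) = 2.393245
  f(a) × f(c) < 0, new interval: [-3.130000, -2.395000]
Iteration 3:
  c_3 = (-3.130000 + (-2.395000))/2 = -2.762500
  f(c_3) = f(-2.762500) = -2.687854
  f(a) × f(c) ≥ 0, new interval: [-2.762500, -2.395000]
Iteration 4:
  c_4 = (-2.762500 + (-2.395000))/2 = -2.578750
  f(c_4) = f(-2.578750) = 0.080139
  f(a) × f(c) < 0, new interval: [-2.762500, -2.578750]
Iteration 5:
  c_5 = (-2.762500 + (-2.578750))/2 = -2.670625
  f(c_5) = f(-2.670625) = -1.244670
  f(a) × f(c) ≥ 0, new interval: [-2.670625, -2.578750]
Iteration 6:
  c_6 = (-2.670625 + (-2.578750))/2 = -2.624688
  f(c_6) = f(-2.624688) = -0.567759
  f(a) × f(c) ≥ 0, new interval: [-2.624688, -2.578750]
Iteration 7:
  c_7 = (-2.624688 + (-2.578750))/2 = -2.601719
  f(c_7) = f(-2.601719) = -0.240220
  f(a) × f(c) ≥ 0, new interval: [-2.601719, -2.578750]

After 7 iteration(s), the approximation is c_7 = -2.601719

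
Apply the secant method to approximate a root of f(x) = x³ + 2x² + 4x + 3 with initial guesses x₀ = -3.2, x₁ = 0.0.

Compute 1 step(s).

f(x) = x³ + 2x² + 4x + 3
x₀ = -3.2, x₁ = 0.0

Secant formula: x_{n+1} = x_n - f(x_n)(x_n - x_{n-1})/(f(x_n) - f(x_{n-1}))

Iteration 1:
  f(-3.200000) = -22.088000
  f(0.000000) = 3.000000
  x_2 = 0.000000 - 3.000000×(0.000000 - (-3.200000))/(3.000000 - (-22.088000))
       = -0.382653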